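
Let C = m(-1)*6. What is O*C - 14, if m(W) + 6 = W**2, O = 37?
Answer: -1124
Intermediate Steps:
m(W) = -6 + W**2
C = -30 (C = (-6 + (-1)**2)*6 = (-6 + 1)*6 = -5*6 = -30)
O*C - 14 = 37*(-30) - 14 = -1110 - 14 = -1124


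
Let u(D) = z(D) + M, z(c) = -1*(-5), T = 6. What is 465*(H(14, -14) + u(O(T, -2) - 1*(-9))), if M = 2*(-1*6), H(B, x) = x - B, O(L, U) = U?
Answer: -16275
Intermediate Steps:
M = -12 (M = 2*(-6) = -12)
z(c) = 5
u(D) = -7 (u(D) = 5 - 12 = -7)
465*(H(14, -14) + u(O(T, -2) - 1*(-9))) = 465*((-14 - 1*14) - 7) = 465*((-14 - 14) - 7) = 465*(-28 - 7) = 465*(-35) = -16275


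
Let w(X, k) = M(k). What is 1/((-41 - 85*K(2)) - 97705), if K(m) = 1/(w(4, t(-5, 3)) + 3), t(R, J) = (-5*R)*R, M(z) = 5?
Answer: -8/782053 ≈ -1.0229e-5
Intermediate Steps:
t(R, J) = -5*R²
w(X, k) = 5
K(m) = ⅛ (K(m) = 1/(5 + 3) = 1/8 = ⅛)
1/((-41 - 85*K(2)) - 97705) = 1/((-41 - 85*⅛) - 97705) = 1/((-41 - 85/8) - 97705) = 1/(-413/8 - 97705) = 1/(-782053/8) = -8/782053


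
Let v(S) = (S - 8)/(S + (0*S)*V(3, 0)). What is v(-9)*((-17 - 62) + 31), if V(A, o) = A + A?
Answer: -272/3 ≈ -90.667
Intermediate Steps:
V(A, o) = 2*A
v(S) = (-8 + S)/S (v(S) = (S - 8)/(S + (0*S)*(2*3)) = (-8 + S)/(S + 0*6) = (-8 + S)/(S + 0) = (-8 + S)/S)
v(-9)*((-17 - 62) + 31) = ((-8 - 9)/(-9))*((-17 - 62) + 31) = (-⅑*(-17))*(-79 + 31) = (17/9)*(-48) = -272/3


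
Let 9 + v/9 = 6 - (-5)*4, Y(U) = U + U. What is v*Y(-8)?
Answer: -2448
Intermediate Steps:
Y(U) = 2*U
v = 153 (v = -81 + 9*(6 - (-5)*4) = -81 + 9*(6 - 5*(-4)) = -81 + 9*(6 + 20) = -81 + 9*26 = -81 + 234 = 153)
v*Y(-8) = 153*(2*(-8)) = 153*(-16) = -2448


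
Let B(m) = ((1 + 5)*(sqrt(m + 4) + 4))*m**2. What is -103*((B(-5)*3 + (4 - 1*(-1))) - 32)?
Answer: -182619 - 46350*I ≈ -1.8262e+5 - 46350.0*I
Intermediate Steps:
B(m) = m**2*(24 + 6*sqrt(4 + m)) (B(m) = (6*(sqrt(4 + m) + 4))*m**2 = (6*(4 + sqrt(4 + m)))*m**2 = (24 + 6*sqrt(4 + m))*m**2 = m**2*(24 + 6*sqrt(4 + m)))
-103*((B(-5)*3 + (4 - 1*(-1))) - 32) = -103*(((6*(-5)**2*(4 + sqrt(4 - 5)))*3 + (4 - 1*(-1))) - 32) = -103*(((6*25*(4 + sqrt(-1)))*3 + (4 + 1)) - 32) = -103*(((6*25*(4 + I))*3 + 5) - 32) = -103*(((600 + 150*I)*3 + 5) - 32) = -103*(((1800 + 450*I) + 5) - 32) = -103*((1805 + 450*I) - 32) = -103*(1773 + 450*I) = -182619 - 46350*I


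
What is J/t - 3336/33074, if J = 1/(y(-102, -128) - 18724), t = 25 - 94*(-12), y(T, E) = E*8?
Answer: -37979449129/376538295428 ≈ -0.10086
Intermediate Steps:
y(T, E) = 8*E
t = 1153 (t = 25 + 1128 = 1153)
J = -1/19748 (J = 1/(8*(-128) - 18724) = 1/(-1024 - 18724) = 1/(-19748) = -1/19748 ≈ -5.0638e-5)
J/t - 3336/33074 = -1/19748/1153 - 3336/33074 = -1/19748*1/1153 - 3336*1/33074 = -1/22769444 - 1668/16537 = -37979449129/376538295428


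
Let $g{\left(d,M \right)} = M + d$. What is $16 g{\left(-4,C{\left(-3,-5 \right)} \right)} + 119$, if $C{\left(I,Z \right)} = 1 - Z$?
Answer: $151$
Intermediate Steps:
$16 g{\left(-4,C{\left(-3,-5 \right)} \right)} + 119 = 16 \left(\left(1 - -5\right) - 4\right) + 119 = 16 \left(\left(1 + 5\right) - 4\right) + 119 = 16 \left(6 - 4\right) + 119 = 16 \cdot 2 + 119 = 32 + 119 = 151$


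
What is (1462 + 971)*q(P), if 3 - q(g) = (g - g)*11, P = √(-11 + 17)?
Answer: 7299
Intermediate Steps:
P = √6 ≈ 2.4495
q(g) = 3 (q(g) = 3 - (g - g)*11 = 3 - 0*11 = 3 - 1*0 = 3 + 0 = 3)
(1462 + 971)*q(P) = (1462 + 971)*3 = 2433*3 = 7299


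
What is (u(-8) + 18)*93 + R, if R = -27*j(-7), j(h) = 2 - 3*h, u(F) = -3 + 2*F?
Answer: -714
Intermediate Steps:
R = -621 (R = -27*(2 - 3*(-7)) = -27*(2 + 21) = -27*23 = -621)
(u(-8) + 18)*93 + R = ((-3 + 2*(-8)) + 18)*93 - 621 = ((-3 - 16) + 18)*93 - 621 = (-19 + 18)*93 - 621 = -1*93 - 621 = -93 - 621 = -714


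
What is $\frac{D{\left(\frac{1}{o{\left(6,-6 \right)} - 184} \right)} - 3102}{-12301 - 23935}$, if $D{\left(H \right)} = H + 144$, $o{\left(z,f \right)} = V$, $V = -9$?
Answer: $\frac{570895}{6993548} \approx 0.081632$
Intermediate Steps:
$o{\left(z,f \right)} = -9$
$D{\left(H \right)} = 144 + H$
$\frac{D{\left(\frac{1}{o{\left(6,-6 \right)} - 184} \right)} - 3102}{-12301 - 23935} = \frac{\left(144 + \frac{1}{-9 - 184}\right) - 3102}{-12301 - 23935} = \frac{\left(144 + \frac{1}{-193}\right) - 3102}{-36236} = \left(\left(144 - \frac{1}{193}\right) - 3102\right) \left(- \frac{1}{36236}\right) = \left(\frac{27791}{193} - 3102\right) \left(- \frac{1}{36236}\right) = \left(- \frac{570895}{193}\right) \left(- \frac{1}{36236}\right) = \frac{570895}{6993548}$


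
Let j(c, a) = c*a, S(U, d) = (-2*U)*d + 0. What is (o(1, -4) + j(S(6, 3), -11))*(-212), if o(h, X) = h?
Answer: -84164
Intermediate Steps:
S(U, d) = -2*U*d (S(U, d) = -2*U*d + 0 = -2*U*d)
j(c, a) = a*c
(o(1, -4) + j(S(6, 3), -11))*(-212) = (1 - (-22)*6*3)*(-212) = (1 - 11*(-36))*(-212) = (1 + 396)*(-212) = 397*(-212) = -84164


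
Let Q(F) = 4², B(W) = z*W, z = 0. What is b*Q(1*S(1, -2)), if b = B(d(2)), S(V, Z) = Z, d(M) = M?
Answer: 0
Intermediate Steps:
B(W) = 0 (B(W) = 0*W = 0)
b = 0
Q(F) = 16
b*Q(1*S(1, -2)) = 0*16 = 0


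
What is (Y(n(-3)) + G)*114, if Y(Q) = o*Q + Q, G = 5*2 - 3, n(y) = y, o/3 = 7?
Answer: -6726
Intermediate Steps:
o = 21 (o = 3*7 = 21)
G = 7 (G = 10 - 3 = 7)
Y(Q) = 22*Q (Y(Q) = 21*Q + Q = 22*Q)
(Y(n(-3)) + G)*114 = (22*(-3) + 7)*114 = (-66 + 7)*114 = -59*114 = -6726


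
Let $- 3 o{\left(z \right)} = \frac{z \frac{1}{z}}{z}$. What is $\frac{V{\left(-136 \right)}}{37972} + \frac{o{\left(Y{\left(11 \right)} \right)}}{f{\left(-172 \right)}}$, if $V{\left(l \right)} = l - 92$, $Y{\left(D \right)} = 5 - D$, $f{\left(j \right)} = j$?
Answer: $- \frac{185965}{29390328} \approx -0.0063274$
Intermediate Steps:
$V{\left(l \right)} = -92 + l$
$o{\left(z \right)} = - \frac{1}{3 z}$ ($o{\left(z \right)} = - \frac{\frac{z}{z} \frac{1}{z}}{3} = - \frac{1 \frac{1}{z}}{3} = - \frac{1}{3 z}$)
$\frac{V{\left(-136 \right)}}{37972} + \frac{o{\left(Y{\left(11 \right)} \right)}}{f{\left(-172 \right)}} = \frac{-92 - 136}{37972} + \frac{\left(- \frac{1}{3}\right) \frac{1}{5 - 11}}{-172} = \left(-228\right) \frac{1}{37972} + - \frac{1}{3 \left(5 - 11\right)} \left(- \frac{1}{172}\right) = - \frac{57}{9493} + - \frac{1}{3 \left(-6\right)} \left(- \frac{1}{172}\right) = - \frac{57}{9493} + \left(- \frac{1}{3}\right) \left(- \frac{1}{6}\right) \left(- \frac{1}{172}\right) = - \frac{57}{9493} + \frac{1}{18} \left(- \frac{1}{172}\right) = - \frac{57}{9493} - \frac{1}{3096} = - \frac{185965}{29390328}$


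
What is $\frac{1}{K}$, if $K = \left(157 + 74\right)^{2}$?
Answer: $\frac{1}{53361} \approx 1.874 \cdot 10^{-5}$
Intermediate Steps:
$K = 53361$ ($K = 231^{2} = 53361$)
$\frac{1}{K} = \frac{1}{53361}$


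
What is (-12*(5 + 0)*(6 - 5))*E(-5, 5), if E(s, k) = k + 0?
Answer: -300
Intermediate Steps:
E(s, k) = k
(-12*(5 + 0)*(6 - 5))*E(-5, 5) = -12*(5 + 0)*(6 - 5)*5 = -60*5 = -300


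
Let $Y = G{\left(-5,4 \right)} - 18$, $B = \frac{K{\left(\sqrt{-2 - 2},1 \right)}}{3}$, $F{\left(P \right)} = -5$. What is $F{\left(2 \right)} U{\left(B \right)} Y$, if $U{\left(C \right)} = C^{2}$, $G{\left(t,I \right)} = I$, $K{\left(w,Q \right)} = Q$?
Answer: $\frac{70}{9} \approx 7.7778$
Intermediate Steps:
$B = \frac{1}{3}$ ($B = 1 \cdot \frac{1}{3} = \frac{1}{3} \approx 0.33333$)
$Y = -14$ ($Y = 4 - 18 = -14$)
$F{\left(2 \right)} U{\left(B \right)} Y = - \frac{5}{9} \left(-14\right) = \left(-5\right) \frac{1}{9} \left(-14\right) = \left(- \frac{5}{9}\right) \left(-14\right) = \frac{70}{9}$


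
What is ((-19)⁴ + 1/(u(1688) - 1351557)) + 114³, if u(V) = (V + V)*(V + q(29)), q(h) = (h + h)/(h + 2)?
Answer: 217532253650716/134956869 ≈ 1.6119e+6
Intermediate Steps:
q(h) = 2*h/(2 + h) (q(h) = (2*h)/(2 + h) = 2*h/(2 + h))
u(V) = 2*V*(58/31 + V) (u(V) = (V + V)*(V + 2*29/(2 + 29)) = (2*V)*(V + 2*29/31) = (2*V)*(V + 2*29*(1/31)) = (2*V)*(V + 58/31) = (2*V)*(58/31 + V) = 2*V*(58/31 + V))
((-19)⁴ + 1/(u(1688) - 1351557)) + 114³ = ((-19)⁴ + 1/((2/31)*1688*(58 + 31*1688) - 1351557)) + 114³ = (130321 + 1/((2/31)*1688*(58 + 52328) - 1351557)) + 1481544 = (130321 + 1/((2/31)*1688*52386 - 1351557)) + 1481544 = (130321 + 1/(176855136/31 - 1351557)) + 1481544 = (130321 + 1/(134956869/31)) + 1481544 = (130321 + 31/134956869) + 1481544 = 17587714124980/134956869 + 1481544 = 217532253650716/134956869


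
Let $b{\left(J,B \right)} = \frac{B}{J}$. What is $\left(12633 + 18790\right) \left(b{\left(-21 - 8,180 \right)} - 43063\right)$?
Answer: $- \frac{39247546961}{29} \approx -1.3534 \cdot 10^{9}$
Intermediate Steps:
$\left(12633 + 18790\right) \left(b{\left(-21 - 8,180 \right)} - 43063\right) = \left(12633 + 18790\right) \left(\frac{180}{-21 - 8} - 43063\right) = 31423 \left(\frac{180}{-29} - 43063\right) = 31423 \left(180 \left(- \frac{1}{29}\right) - 43063\right) = 31423 \left(- \frac{180}{29} - 43063\right) = 31423 \left(- \frac{1249007}{29}\right) = - \frac{39247546961}{29}$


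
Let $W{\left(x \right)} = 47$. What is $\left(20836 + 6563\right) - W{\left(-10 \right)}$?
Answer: $27352$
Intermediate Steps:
$\left(20836 + 6563\right) - W{\left(-10 \right)} = \left(20836 + 6563\right) - 47 = 27399 - 47 = 27352$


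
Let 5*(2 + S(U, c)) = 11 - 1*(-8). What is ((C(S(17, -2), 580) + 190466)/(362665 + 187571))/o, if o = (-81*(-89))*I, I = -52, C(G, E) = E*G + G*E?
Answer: -96277/103132934424 ≈ -9.3352e-7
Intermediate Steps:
S(U, c) = 9/5 (S(U, c) = -2 + (11 - 1*(-8))/5 = -2 + (11 + 8)/5 = -2 + (⅕)*19 = -2 + 19/5 = 9/5)
C(G, E) = 2*E*G (C(G, E) = E*G + E*G = 2*E*G)
o = -374868 (o = -81*(-89)*(-52) = 7209*(-52) = -374868)
((C(S(17, -2), 580) + 190466)/(362665 + 187571))/o = ((2*580*(9/5) + 190466)/(362665 + 187571))/(-374868) = ((2088 + 190466)/550236)*(-1/374868) = (192554*(1/550236))*(-1/374868) = (96277/275118)*(-1/374868) = -96277/103132934424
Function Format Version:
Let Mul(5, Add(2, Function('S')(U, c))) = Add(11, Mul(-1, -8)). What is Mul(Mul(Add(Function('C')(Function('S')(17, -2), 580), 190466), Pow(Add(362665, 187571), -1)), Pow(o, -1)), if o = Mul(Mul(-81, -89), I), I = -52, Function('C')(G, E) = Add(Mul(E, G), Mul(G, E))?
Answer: Rational(-96277, 103132934424) ≈ -9.3352e-7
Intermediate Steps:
Function('S')(U, c) = Rational(9, 5) (Function('S')(U, c) = Add(-2, Mul(Rational(1, 5), Add(11, Mul(-1, -8)))) = Add(-2, Mul(Rational(1, 5), Add(11, 8))) = Add(-2, Mul(Rational(1, 5), 19)) = Add(-2, Rational(19, 5)) = Rational(9, 5))
Function('C')(G, E) = Mul(2, E, G) (Function('C')(G, E) = Add(Mul(E, G), Mul(E, G)) = Mul(2, E, G))
o = -374868 (o = Mul(Mul(-81, -89), -52) = Mul(7209, -52) = -374868)
Mul(Mul(Add(Function('C')(Function('S')(17, -2), 580), 190466), Pow(Add(362665, 187571), -1)), Pow(o, -1)) = Mul(Mul(Add(Mul(2, 580, Rational(9, 5)), 190466), Pow(Add(362665, 187571), -1)), Pow(-374868, -1)) = Mul(Mul(Add(2088, 190466), Pow(550236, -1)), Rational(-1, 374868)) = Mul(Mul(192554, Rational(1, 550236)), Rational(-1, 374868)) = Mul(Rational(96277, 275118), Rational(-1, 374868)) = Rational(-96277, 103132934424)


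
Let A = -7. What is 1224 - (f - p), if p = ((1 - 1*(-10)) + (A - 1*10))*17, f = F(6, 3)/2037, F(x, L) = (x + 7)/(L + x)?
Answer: 20569613/18333 ≈ 1122.0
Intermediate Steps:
F(x, L) = (7 + x)/(L + x)
f = 13/18333 (f = ((7 + 6)/(3 + 6))/2037 = (13/9)*(1/2037) = 13/18333 ≈ 0.00070910)
p = -102 (p = ((1 - 1*(-10)) + (-7 - 1*10))*17 = ((1 + 10) + (-7 - 10))*17 = (11 - 17)*17 = -6*17 = -102)
1224 - (f - p) = 1224 - (13/18333 - 1*(-102)) = 1224 - (13/18333 + 102) = 1224 - 1*1869979/18333 = 1224 - 1869979/18333 = 20569613/18333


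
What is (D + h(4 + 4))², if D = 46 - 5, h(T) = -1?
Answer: 1600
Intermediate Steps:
D = 41
(D + h(4 + 4))² = (41 - 1)² = 40² = 1600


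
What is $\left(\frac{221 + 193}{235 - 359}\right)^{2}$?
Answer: $\frac{42849}{3844} \approx 11.147$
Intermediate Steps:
$\left(\frac{221 + 193}{235 - 359}\right)^{2} = \left(\frac{414}{-124}\right)^{2} = \left(414 \left(- \frac{1}{124}\right)\right)^{2} = \left(- \frac{207}{62}\right)^{2} = \frac{42849}{3844}$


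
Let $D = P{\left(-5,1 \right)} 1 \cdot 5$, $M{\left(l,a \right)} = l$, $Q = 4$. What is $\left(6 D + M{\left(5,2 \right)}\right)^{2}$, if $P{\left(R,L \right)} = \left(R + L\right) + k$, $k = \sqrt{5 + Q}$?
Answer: $625$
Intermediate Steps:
$k = 3$ ($k = \sqrt{5 + 4} = \sqrt{9} = 3$)
$P{\left(R,L \right)} = 3 + L + R$ ($P{\left(R,L \right)} = \left(R + L\right) + 3 = \left(L + R\right) + 3 = 3 + L + R$)
$D = -5$ ($D = \left(3 + 1 - 5\right) 1 \cdot 5 = \left(-1\right) 1 \cdot 5 = \left(-1\right) 5 = -5$)
$\left(6 D + M{\left(5,2 \right)}\right)^{2} = \left(6 \left(-5\right) + 5\right)^{2} = \left(-30 + 5\right)^{2} = \left(-25\right)^{2} = 625$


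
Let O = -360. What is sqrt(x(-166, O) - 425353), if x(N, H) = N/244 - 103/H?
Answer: I*sqrt(5697863927570)/3660 ≈ 652.19*I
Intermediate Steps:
x(N, H) = -103/H + N/244 (x(N, H) = N*(1/244) - 103/H = N/244 - 103/H = -103/H + N/244)
sqrt(x(-166, O) - 425353) = sqrt((-103/(-360) + (1/244)*(-166)) - 425353) = sqrt((-103*(-1/360) - 83/122) - 425353) = sqrt((103/360 - 83/122) - 425353) = sqrt(-8657/21960 - 425353) = sqrt(-9340760537/21960) = I*sqrt(5697863927570)/3660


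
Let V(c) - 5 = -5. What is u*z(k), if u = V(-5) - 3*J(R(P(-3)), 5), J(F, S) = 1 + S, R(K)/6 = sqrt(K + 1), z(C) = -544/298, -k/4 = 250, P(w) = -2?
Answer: 4896/149 ≈ 32.859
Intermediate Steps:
V(c) = 0 (V(c) = 5 - 5 = 0)
k = -1000 (k = -4*250 = -1000)
z(C) = -272/149 (z(C) = -544*1/298 = -272/149)
R(K) = 6*sqrt(1 + K) (R(K) = 6*sqrt(K + 1) = 6*sqrt(1 + K))
u = -18 (u = 0 - 3*(1 + 5) = 0 - 3*6 = 0 - 18 = -18)
u*z(k) = -18*(-272/149) = 4896/149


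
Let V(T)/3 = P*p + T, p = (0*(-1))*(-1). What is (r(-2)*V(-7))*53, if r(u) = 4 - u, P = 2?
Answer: -6678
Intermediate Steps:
p = 0 (p = 0*(-1) = 0)
V(T) = 3*T (V(T) = 3*(2*0 + T) = 3*(0 + T) = 3*T)
(r(-2)*V(-7))*53 = ((4 - 1*(-2))*(3*(-7)))*53 = ((4 + 2)*(-21))*53 = (6*(-21))*53 = -126*53 = -6678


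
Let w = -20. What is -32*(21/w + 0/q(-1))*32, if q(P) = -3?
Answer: 5376/5 ≈ 1075.2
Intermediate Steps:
-32*(21/w + 0/q(-1))*32 = -32*(21/(-20) + 0/(-3))*32 = -32*(21*(-1/20) + 0*(-1/3))*32 = -32*(-21/20 + 0)*32 = -32*(-21/20)*32 = (168/5)*32 = 5376/5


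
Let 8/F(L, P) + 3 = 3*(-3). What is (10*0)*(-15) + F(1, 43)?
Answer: -⅔ ≈ -0.66667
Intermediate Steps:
F(L, P) = -⅔ (F(L, P) = 8/(-3 + 3*(-3)) = 8/(-3 - 9) = 8/(-12) = 8*(-1/12) = -⅔)
(10*0)*(-15) + F(1, 43) = (10*0)*(-15) - ⅔ = 0*(-15) - ⅔ = 0 - ⅔ = -⅔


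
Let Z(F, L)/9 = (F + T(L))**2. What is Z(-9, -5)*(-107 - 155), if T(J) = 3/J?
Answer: -5432832/25 ≈ -2.1731e+5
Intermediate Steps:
Z(F, L) = 9*(F + 3/L)**2
Z(-9, -5)*(-107 - 155) = (9*(3 - 9*(-5))**2/(-5)**2)*(-107 - 155) = (9*(1/25)*(3 + 45)**2)*(-262) = (9*(1/25)*48**2)*(-262) = (9*(1/25)*2304)*(-262) = (20736/25)*(-262) = -5432832/25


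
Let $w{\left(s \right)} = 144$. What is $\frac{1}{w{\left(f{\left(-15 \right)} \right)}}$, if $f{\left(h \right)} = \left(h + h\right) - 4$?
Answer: $\frac{1}{144} \approx 0.0069444$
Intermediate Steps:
$f{\left(h \right)} = -4 + 2 h$ ($f{\left(h \right)} = 2 h - 4 = -4 + 2 h$)
$\frac{1}{w{\left(f{\left(-15 \right)} \right)}} = \frac{1}{144}$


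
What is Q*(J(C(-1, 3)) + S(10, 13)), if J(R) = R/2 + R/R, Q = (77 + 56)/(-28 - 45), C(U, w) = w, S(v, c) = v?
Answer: -3325/146 ≈ -22.774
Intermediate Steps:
Q = -133/73 (Q = 133/(-73) = 133*(-1/73) = -133/73 ≈ -1.8219)
J(R) = 1 + R/2 (J(R) = R*(½) + 1 = R/2 + 1 = 1 + R/2)
Q*(J(C(-1, 3)) + S(10, 13)) = -133*((1 + (½)*3) + 10)/73 = -133*((1 + 3/2) + 10)/73 = -133*(5/2 + 10)/73 = -133/73*25/2 = -3325/146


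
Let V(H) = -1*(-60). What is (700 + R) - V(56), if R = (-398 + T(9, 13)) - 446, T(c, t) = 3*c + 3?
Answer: -174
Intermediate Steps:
T(c, t) = 3 + 3*c
R = -814 (R = (-398 + (3 + 3*9)) - 446 = (-398 + (3 + 27)) - 446 = (-398 + 30) - 446 = -368 - 446 = -814)
V(H) = 60
(700 + R) - V(56) = (700 - 814) - 1*60 = -114 - 60 = -174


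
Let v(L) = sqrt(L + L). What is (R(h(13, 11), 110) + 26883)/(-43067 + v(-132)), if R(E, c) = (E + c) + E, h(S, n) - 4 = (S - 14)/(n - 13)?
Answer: -1162895134/1854766753 - 54004*I*sqrt(66)/1854766753 ≈ -0.62698 - 0.00023654*I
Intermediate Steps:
v(L) = sqrt(2)*sqrt(L) (v(L) = sqrt(2*L) = sqrt(2)*sqrt(L))
h(S, n) = 4 + (-14 + S)/(-13 + n) (h(S, n) = 4 + (S - 14)/(n - 13) = 4 + (-14 + S)/(-13 + n))
R(E, c) = c + 2*E
(R(h(13, 11), 110) + 26883)/(-43067 + v(-132)) = ((110 + 2*((-66 + 13 + 4*11)/(-13 + 11))) + 26883)/(-43067 + sqrt(2)*sqrt(-132)) = ((110 + 2*((-66 + 13 + 44)/(-2))) + 26883)/(-43067 + sqrt(2)*(2*I*sqrt(33))) = ((110 + 2*(-1/2*(-9))) + 26883)/(-43067 + 2*I*sqrt(66)) = ((110 + 2*(9/2)) + 26883)/(-43067 + 2*I*sqrt(66)) = ((110 + 9) + 26883)/(-43067 + 2*I*sqrt(66)) = (119 + 26883)/(-43067 + 2*I*sqrt(66)) = 27002/(-43067 + 2*I*sqrt(66))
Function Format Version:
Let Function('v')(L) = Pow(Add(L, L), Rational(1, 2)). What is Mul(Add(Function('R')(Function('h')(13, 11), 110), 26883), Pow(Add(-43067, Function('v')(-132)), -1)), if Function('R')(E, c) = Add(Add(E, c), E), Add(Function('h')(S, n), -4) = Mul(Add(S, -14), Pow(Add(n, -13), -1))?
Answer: Add(Rational(-1162895134, 1854766753), Mul(Rational(-54004, 1854766753), I, Pow(66, Rational(1, 2)))) ≈ Add(-0.62698, Mul(-0.00023654, I))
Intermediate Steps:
Function('v')(L) = Mul(Pow(2, Rational(1, 2)), Pow(L, Rational(1, 2))) (Function('v')(L) = Pow(Mul(2, L), Rational(1, 2)) = Mul(Pow(2, Rational(1, 2)), Pow(L, Rational(1, 2))))
Function('h')(S, n) = Add(4, Mul(Pow(Add(-13, n), -1), Add(-14, S))) (Function('h')(S, n) = Add(4, Mul(Add(S, -14), Pow(Add(n, -13), -1))) = Add(4, Mul(Add(-14, S), Pow(Add(-13, n), -1))) = Add(4, Mul(Pow(Add(-13, n), -1), Add(-14, S))))
Function('R')(E, c) = Add(c, Mul(2, E))
Mul(Add(Function('R')(Function('h')(13, 11), 110), 26883), Pow(Add(-43067, Function('v')(-132)), -1)) = Mul(Add(Add(110, Mul(2, Mul(Pow(Add(-13, 11), -1), Add(-66, 13, Mul(4, 11))))), 26883), Pow(Add(-43067, Mul(Pow(2, Rational(1, 2)), Pow(-132, Rational(1, 2)))), -1)) = Mul(Add(Add(110, Mul(2, Mul(Pow(-2, -1), Add(-66, 13, 44)))), 26883), Pow(Add(-43067, Mul(Pow(2, Rational(1, 2)), Mul(2, I, Pow(33, Rational(1, 2))))), -1)) = Mul(Add(Add(110, Mul(2, Mul(Rational(-1, 2), -9))), 26883), Pow(Add(-43067, Mul(2, I, Pow(66, Rational(1, 2)))), -1)) = Mul(Add(Add(110, Mul(2, Rational(9, 2))), 26883), Pow(Add(-43067, Mul(2, I, Pow(66, Rational(1, 2)))), -1)) = Mul(Add(Add(110, 9), 26883), Pow(Add(-43067, Mul(2, I, Pow(66, Rational(1, 2)))), -1)) = Mul(Add(119, 26883), Pow(Add(-43067, Mul(2, I, Pow(66, Rational(1, 2)))), -1)) = Mul(27002, Pow(Add(-43067, Mul(2, I, Pow(66, Rational(1, 2)))), -1))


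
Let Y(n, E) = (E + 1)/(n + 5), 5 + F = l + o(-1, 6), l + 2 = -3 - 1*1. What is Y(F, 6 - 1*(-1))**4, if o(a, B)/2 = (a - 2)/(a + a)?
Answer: 4096/81 ≈ 50.568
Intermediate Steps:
l = -6 (l = -2 + (-3 - 1*1) = -2 + (-3 - 1) = -2 - 4 = -6)
o(a, B) = (-2 + a)/a (o(a, B) = 2*((a - 2)/(a + a)) = 2*((-2 + a)/((2*a))) = 2*((-2 + a)*(1/(2*a))) = 2*((-2 + a)/(2*a)) = (-2 + a)/a)
F = -8 (F = -5 + (-6 + (-2 - 1)/(-1)) = -5 + (-6 - 1*(-3)) = -5 + (-6 + 3) = -5 - 3 = -8)
Y(n, E) = (1 + E)/(5 + n)
Y(F, 6 - 1*(-1))**4 = ((1 + (6 - 1*(-1)))/(5 - 8))**4 = ((1 + (6 + 1))/(-3))**4 = (-(1 + 7)/3)**4 = (-1/3*8)**4 = (-8/3)**4 = 4096/81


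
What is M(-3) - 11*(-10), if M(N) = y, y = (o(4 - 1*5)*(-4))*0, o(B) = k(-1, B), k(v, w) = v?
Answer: 110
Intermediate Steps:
o(B) = -1
y = 0 (y = -1*(-4)*0 = 4*0 = 0)
M(N) = 0
M(-3) - 11*(-10) = 0 - 11*(-10) = 0 + 110 = 110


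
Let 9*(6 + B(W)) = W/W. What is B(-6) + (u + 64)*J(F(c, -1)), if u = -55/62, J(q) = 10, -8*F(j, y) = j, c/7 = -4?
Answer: 174442/279 ≈ 625.24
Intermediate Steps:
c = -28 (c = 7*(-4) = -28)
F(j, y) = -j/8
B(W) = -53/9 (B(W) = -6 + (W/W)/9 = -6 + (⅑)*1 = -6 + ⅑ = -53/9)
u = -55/62 (u = -55*1/62 = -55/62 ≈ -0.88710)
B(-6) + (u + 64)*J(F(c, -1)) = -53/9 + (-55/62 + 64)*10 = -53/9 + (3913/62)*10 = -53/9 + 19565/31 = 174442/279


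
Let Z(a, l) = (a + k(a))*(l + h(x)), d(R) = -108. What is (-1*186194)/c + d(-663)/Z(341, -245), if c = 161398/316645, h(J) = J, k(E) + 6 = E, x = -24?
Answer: -1340131158745592/3668657239 ≈ -3.6529e+5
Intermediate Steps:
k(E) = -6 + E
c = 161398/316645 (c = 161398*(1/316645) = 161398/316645 ≈ 0.50971)
Z(a, l) = (-24 + l)*(-6 + 2*a) (Z(a, l) = (a + (-6 + a))*(l - 24) = (-6 + 2*a)*(-24 + l) = (-24 + l)*(-6 + 2*a))
(-1*186194)/c + d(-663)/Z(341, -245) = (-1*186194)/(161398/316645) - 108/(144 - 48*341 + 341*(-245) - 245*(-6 + 341)) = -186194*316645/161398 - 108/(144 - 16368 - 83545 - 245*335) = -29478699565/80699 - 108/(144 - 16368 - 83545 - 82075) = -29478699565/80699 - 108/(-181844) = -29478699565/80699 - 108*(-1/181844) = -29478699565/80699 + 27/45461 = -1340131158745592/3668657239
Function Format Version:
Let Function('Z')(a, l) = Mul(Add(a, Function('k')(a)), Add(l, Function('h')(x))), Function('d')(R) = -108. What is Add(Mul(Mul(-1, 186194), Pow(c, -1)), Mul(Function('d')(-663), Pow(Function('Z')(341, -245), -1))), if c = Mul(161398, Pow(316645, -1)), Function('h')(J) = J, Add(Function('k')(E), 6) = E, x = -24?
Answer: Rational(-1340131158745592, 3668657239) ≈ -3.6529e+5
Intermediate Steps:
Function('k')(E) = Add(-6, E)
c = Rational(161398, 316645) (c = Mul(161398, Rational(1, 316645)) = Rational(161398, 316645) ≈ 0.50971)
Function('Z')(a, l) = Mul(Add(-24, l), Add(-6, Mul(2, a))) (Function('Z')(a, l) = Mul(Add(a, Add(-6, a)), Add(l, -24)) = Mul(Add(-6, Mul(2, a)), Add(-24, l)) = Mul(Add(-24, l), Add(-6, Mul(2, a))))
Add(Mul(Mul(-1, 186194), Pow(c, -1)), Mul(Function('d')(-663), Pow(Function('Z')(341, -245), -1))) = Add(Mul(Mul(-1, 186194), Pow(Rational(161398, 316645), -1)), Mul(-108, Pow(Add(144, Mul(-48, 341), Mul(341, -245), Mul(-245, Add(-6, 341))), -1))) = Add(Mul(-186194, Rational(316645, 161398)), Mul(-108, Pow(Add(144, -16368, -83545, Mul(-245, 335)), -1))) = Add(Rational(-29478699565, 80699), Mul(-108, Pow(Add(144, -16368, -83545, -82075), -1))) = Add(Rational(-29478699565, 80699), Mul(-108, Pow(-181844, -1))) = Add(Rational(-29478699565, 80699), Mul(-108, Rational(-1, 181844))) = Add(Rational(-29478699565, 80699), Rational(27, 45461)) = Rational(-1340131158745592, 3668657239)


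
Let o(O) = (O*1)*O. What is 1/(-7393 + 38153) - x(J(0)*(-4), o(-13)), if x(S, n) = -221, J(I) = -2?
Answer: 6797961/30760 ≈ 221.00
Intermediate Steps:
o(O) = O² (o(O) = O*O = O²)
1/(-7393 + 38153) - x(J(0)*(-4), o(-13)) = 1/(-7393 + 38153) - 1*(-221) = 1/30760 + 221 = 6797961/30760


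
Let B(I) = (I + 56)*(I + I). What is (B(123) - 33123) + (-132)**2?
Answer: 28335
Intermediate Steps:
B(I) = 2*I*(56 + I) (B(I) = (56 + I)*(2*I) = 2*I*(56 + I))
(B(123) - 33123) + (-132)**2 = (2*123*(56 + 123) - 33123) + (-132)**2 = (2*123*179 - 33123) + 17424 = (44034 - 33123) + 17424 = 10911 + 17424 = 28335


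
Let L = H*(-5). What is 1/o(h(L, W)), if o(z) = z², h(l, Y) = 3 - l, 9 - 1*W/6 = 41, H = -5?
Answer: 1/484 ≈ 0.0020661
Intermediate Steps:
W = -192 (W = 54 - 6*41 = 54 - 246 = -192)
L = 25 (L = -5*(-5) = 25)
1/o(h(L, W)) = 1/((3 - 1*25)²) = 1/((3 - 25)²) = 1/((-22)²) = 1/484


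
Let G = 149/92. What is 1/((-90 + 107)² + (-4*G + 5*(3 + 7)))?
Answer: 23/7648 ≈ 0.0030073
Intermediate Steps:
G = 149/92 (G = 149*(1/92) = 149/92 ≈ 1.6196)
1/((-90 + 107)² + (-4*G + 5*(3 + 7))) = 1/((-90 + 107)² + (-4*149/92 + 5*(3 + 7))) = 1/(17² + (-149/23 + 5*10)) = 1/(289 + (-149/23 + 50)) = 1/(289 + 1001/23) = 1/(7648/23) = 23/7648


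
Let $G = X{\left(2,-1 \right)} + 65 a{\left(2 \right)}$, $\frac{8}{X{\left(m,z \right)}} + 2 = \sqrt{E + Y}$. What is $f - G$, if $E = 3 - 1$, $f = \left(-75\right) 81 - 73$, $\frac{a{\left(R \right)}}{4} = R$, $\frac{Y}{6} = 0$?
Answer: $-6660 + 4 \sqrt{2} \approx -6654.3$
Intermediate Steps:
$Y = 0$ ($Y = 6 \cdot 0 = 0$)
$a{\left(R \right)} = 4 R$
$f = -6148$ ($f = -6075 - 73 = -6148$)
$E = 2$ ($E = 3 - 1 = 2$)
$X{\left(m,z \right)} = \frac{8}{-2 + \sqrt{2}}$ ($X{\left(m,z \right)} = \frac{8}{-2 + \sqrt{2 + 0}} = \frac{8}{-2 + \sqrt{2}}$)
$G = 512 - 4 \sqrt{2}$ ($G = \left(-8 - 4 \sqrt{2}\right) + 65 \cdot 4 \cdot 2 = \left(-8 - 4 \sqrt{2}\right) + 65 \cdot 8 = \left(-8 - 4 \sqrt{2}\right) + 520 = 512 - 4 \sqrt{2} \approx 506.34$)
$f - G = -6148 - \left(512 - 4 \sqrt{2}\right) = -6660 + 4 \sqrt{2}$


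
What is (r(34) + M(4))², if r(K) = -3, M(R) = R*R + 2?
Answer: 225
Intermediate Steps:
M(R) = 2 + R² (M(R) = R² + 2 = 2 + R²)
(r(34) + M(4))² = (-3 + (2 + 4²))² = (-3 + (2 + 16))² = (-3 + 18)² = 15² = 225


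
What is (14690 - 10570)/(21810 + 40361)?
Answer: 4120/62171 ≈ 0.066269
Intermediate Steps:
(14690 - 10570)/(21810 + 40361) = 4120/62171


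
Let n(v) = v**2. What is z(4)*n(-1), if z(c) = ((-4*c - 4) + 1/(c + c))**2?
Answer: 25281/64 ≈ 395.02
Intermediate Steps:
z(c) = (-4 + 1/(2*c) - 4*c)**2 (z(c) = ((-4 - 4*c) + 1/(2*c))**2 = (-4 + 1/(2*c) - 4*c)**2)
z(4)*n(-1) = ((1/4)*(-1 + 8*4 + 8*4**2)**2/4**2)*(-1)**2 = ((1/4)*(1/16)*(-1 + 32 + 8*16)**2)*1 = ((1/4)*(1/16)*(-1 + 32 + 128)**2)*1 = ((1/4)*(1/16)*159**2)*1 = ((1/4)*(1/16)*25281)*1 = (25281/64)*1 = 25281/64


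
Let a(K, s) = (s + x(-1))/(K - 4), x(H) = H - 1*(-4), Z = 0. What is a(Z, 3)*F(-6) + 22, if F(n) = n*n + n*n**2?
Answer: 292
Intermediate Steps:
x(H) = 4 + H (x(H) = H + 4 = 4 + H)
F(n) = n**2 + n**3
a(K, s) = (3 + s)/(-4 + K) (a(K, s) = (s + (4 - 1))/(K - 4) = (s + 3)/(-4 + K) = (3 + s)/(-4 + K))
a(Z, 3)*F(-6) + 22 = ((3 + 3)/(-4 + 0))*((-6)**2*(1 - 6)) + 22 = (6/(-4))*(36*(-5)) + 22 = -1/4*6*(-180) + 22 = -3/2*(-180) + 22 = 270 + 22 = 292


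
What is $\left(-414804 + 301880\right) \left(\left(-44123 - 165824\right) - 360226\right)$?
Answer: $64386215852$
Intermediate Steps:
$\left(-414804 + 301880\right) \left(\left(-44123 - 165824\right) - 360226\right) = - 112924 \left(-209947 - 360226\right) = \left(-112924\right) \left(-570173\right) = 64386215852$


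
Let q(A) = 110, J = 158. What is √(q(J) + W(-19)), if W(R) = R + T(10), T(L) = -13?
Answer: √78 ≈ 8.8318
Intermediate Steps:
W(R) = -13 + R (W(R) = R - 13 = -13 + R)
√(q(J) + W(-19)) = √(110 + (-13 - 19)) = √(110 - 32) = √78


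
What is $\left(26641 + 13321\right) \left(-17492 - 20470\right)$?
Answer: $-1517037444$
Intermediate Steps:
$\left(26641 + 13321\right) \left(-17492 - 20470\right) = 39962 \left(-37962\right) = -1517037444$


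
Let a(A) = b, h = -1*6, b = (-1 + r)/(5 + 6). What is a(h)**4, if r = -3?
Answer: 256/14641 ≈ 0.017485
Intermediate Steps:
b = -4/11 (b = (-1 - 3)/(5 + 6) = -4/11 ≈ -0.36364)
h = -6
a(A) = -4/11
a(h)**4 = (-4/11)**4 = 256/14641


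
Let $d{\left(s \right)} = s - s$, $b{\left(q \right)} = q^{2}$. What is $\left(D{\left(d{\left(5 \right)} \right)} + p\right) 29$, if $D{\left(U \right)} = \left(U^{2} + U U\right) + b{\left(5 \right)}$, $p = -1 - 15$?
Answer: $261$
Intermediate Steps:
$p = -16$ ($p = -1 - 15 = -16$)
$d{\left(s \right)} = 0$
$D{\left(U \right)} = 25 + 2 U^{2}$ ($D{\left(U \right)} = \left(U^{2} + U U\right) + 5^{2} = \left(U^{2} + U^{2}\right) + 25 = 2 U^{2} + 25 = 25 + 2 U^{2}$)
$\left(D{\left(d{\left(5 \right)} \right)} + p\right) 29 = \left(\left(25 + 2 \cdot 0^{2}\right) - 16\right) 29 = \left(\left(25 + 2 \cdot 0\right) - 16\right) 29 = \left(\left(25 + 0\right) - 16\right) 29 = \left(25 - 16\right) 29 = 9 \cdot 29 = 261$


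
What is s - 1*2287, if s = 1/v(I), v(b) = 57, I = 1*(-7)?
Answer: -130358/57 ≈ -2287.0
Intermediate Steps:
I = -7
s = 1/57 ≈ 0.017544
s - 1*2287 = 1/57 - 1*2287 = 1/57 - 2287 = -130358/57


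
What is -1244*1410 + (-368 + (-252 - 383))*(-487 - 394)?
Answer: -870397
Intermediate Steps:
-1244*1410 + (-368 + (-252 - 383))*(-487 - 394) = -1754040 + (-368 - 635)*(-881) = -1754040 - 1003*(-881) = -1754040 + 883643 = -870397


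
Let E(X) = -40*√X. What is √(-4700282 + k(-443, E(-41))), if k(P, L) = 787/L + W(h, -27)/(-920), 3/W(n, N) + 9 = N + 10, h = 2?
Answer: √(-282549144203997515 + 28847020670*I*√41)/245180 ≈ 0.00070865 + 2168.0*I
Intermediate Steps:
W(n, N) = 3/(1 + N) (W(n, N) = 3/(-9 + (N + 10)) = 3/(-9 + (10 + N)) = 3/(1 + N))
k(P, L) = 3/23920 + 787/L (k(P, L) = 787/L + (3/(1 - 27))/(-920) = 787/L + (3/(-26))*(-1/920) = 787/L + (3*(-1/26))*(-1/920) = 787/L - 3/26*(-1/920) = 787/L + 3/23920 = 3/23920 + 787/L)
√(-4700282 + k(-443, E(-41))) = √(-4700282 + (3/23920 + 787/((-40*I*√41)))) = √(-4700282 + (3/23920 + 787*(I*√41/1640))) = √(-4700282 + (3/23920 + 787*I*√41/1640)) = √(-112430745437/23920 + 787*I*√41/1640)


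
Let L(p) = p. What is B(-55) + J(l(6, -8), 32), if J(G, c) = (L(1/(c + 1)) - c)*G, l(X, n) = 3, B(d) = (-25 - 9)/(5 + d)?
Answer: -26188/275 ≈ -95.229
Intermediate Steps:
B(d) = -34/(5 + d)
J(G, c) = G*(1/(1 + c) - c) (J(G, c) = (1/(c + 1) - c)*G = (1/(1 + c) - c)*G = G*(1/(1 + c) - c))
B(-55) + J(l(6, -8), 32) = -34/(5 - 55) + 3*(1 - 1*32 - 1*32**2)/(1 + 32) = -34/(-50) + 3*(1 - 32 - 1*1024)/33 = -34*(-1/50) + 3*(1/33)*(1 - 32 - 1024) = 17/25 + 3*(1/33)*(-1055) = 17/25 - 1055/11 = -26188/275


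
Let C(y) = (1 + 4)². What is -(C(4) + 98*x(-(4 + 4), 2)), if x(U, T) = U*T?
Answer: 1543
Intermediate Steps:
x(U, T) = T*U
C(y) = 25 (C(y) = 5² = 25)
-(C(4) + 98*x(-(4 + 4), 2)) = -(25 + 98*(2*(-(4 + 4)))) = -(25 + 98*(2*(-1*8))) = -(25 + 98*(2*(-8))) = -(25 + 98*(-16)) = -(25 - 1568) = -1*(-1543) = 1543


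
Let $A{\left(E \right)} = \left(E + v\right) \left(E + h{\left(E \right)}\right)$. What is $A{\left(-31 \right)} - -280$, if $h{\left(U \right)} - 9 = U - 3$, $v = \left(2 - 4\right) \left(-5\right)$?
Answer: $1456$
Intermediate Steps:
$v = 10$ ($v = \left(-2\right) \left(-5\right) = 10$)
$h{\left(U \right)} = 6 + U$ ($h{\left(U \right)} = 9 + \left(U - 3\right) = 9 + \left(-3 + U\right) = 6 + U$)
$A{\left(E \right)} = \left(6 + 2 E\right) \left(10 + E\right)$ ($A{\left(E \right)} = \left(E + 10\right) \left(E + \left(6 + E\right)\right) = \left(10 + E\right) \left(6 + 2 E\right) = \left(6 + 2 E\right) \left(10 + E\right)$)
$A{\left(-31 \right)} - -280 = \left(60 + 2 \left(-31\right)^{2} + 26 \left(-31\right)\right) - -280 = \left(60 + 2 \cdot 961 - 806\right) + 280 = \left(60 + 1922 - 806\right) + 280 = 1176 + 280 = 1456$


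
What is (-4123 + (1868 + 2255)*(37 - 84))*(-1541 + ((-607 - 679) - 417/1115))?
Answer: 623896713888/1115 ≈ 5.5955e+8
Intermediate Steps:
(-4123 + (1868 + 2255)*(37 - 84))*(-1541 + ((-607 - 679) - 417/1115)) = (-4123 + 4123*(-47))*(-1541 + (-1286 - 417*1/1115)) = (-4123 - 193781)*(-1541 + (-1286 - 417/1115)) = -197904*(-1541 - 1434307/1115) = -197904*(-3152522/1115) = 623896713888/1115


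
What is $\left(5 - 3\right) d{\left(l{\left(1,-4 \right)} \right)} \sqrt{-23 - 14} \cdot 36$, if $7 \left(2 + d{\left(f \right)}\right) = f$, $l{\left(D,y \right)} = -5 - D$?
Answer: $- \frac{1440 i \sqrt{37}}{7} \approx - 1251.3 i$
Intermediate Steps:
$d{\left(f \right)} = -2 + \frac{f}{7}$
$\left(5 - 3\right) d{\left(l{\left(1,-4 \right)} \right)} \sqrt{-23 - 14} \cdot 36 = \left(5 - 3\right) \left(-2 + \frac{-5 - 1}{7}\right) \sqrt{-23 - 14} \cdot 36 = 2 \left(-2 + \frac{-5 - 1}{7}\right) \sqrt{-37} \cdot 36 = 2 \left(-2 + \frac{1}{7} \left(-6\right)\right) i \sqrt{37} \cdot 36 = 2 \left(-2 - \frac{6}{7}\right) i \sqrt{37} \cdot 36 = 2 \left(- \frac{20}{7}\right) i \sqrt{37} \cdot 36 = - \frac{40 i \sqrt{37}}{7} \cdot 36 = - \frac{1440 i \sqrt{37}}{7}$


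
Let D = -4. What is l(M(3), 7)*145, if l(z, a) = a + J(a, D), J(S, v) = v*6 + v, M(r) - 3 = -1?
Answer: -3045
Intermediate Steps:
M(r) = 2 (M(r) = 3 - 1 = 2)
J(S, v) = 7*v (J(S, v) = 6*v + v = 7*v)
l(z, a) = -28 + a (l(z, a) = a + 7*(-4) = a - 28 = -28 + a)
l(M(3), 7)*145 = (-28 + 7)*145 = -21*145 = -3045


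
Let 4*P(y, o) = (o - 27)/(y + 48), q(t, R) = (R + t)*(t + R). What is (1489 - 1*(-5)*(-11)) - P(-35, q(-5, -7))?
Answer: 5727/4 ≈ 1431.8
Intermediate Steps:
q(t, R) = (R + t)² (q(t, R) = (R + t)*(R + t) = (R + t)²)
P(y, o) = (-27 + o)/(4*(48 + y)) (P(y, o) = ((o - 27)/(y + 48))/4 = ((-27 + o)/(48 + y))/4 = (-27 + o)/(4*(48 + y)))
(1489 - 1*(-5)*(-11)) - P(-35, q(-5, -7)) = (1489 - 1*(-5)*(-11)) - (-27 + (-7 - 5)²)/(4*(48 - 35)) = (1489 + 5*(-11)) - (-27 + (-12)²)/(4*13) = (1489 - 55) - (-27 + 144)/(4*13) = 1434 - 117/(4*13) = 1434 - 1*9/4 = 1434 - 9/4 = 5727/4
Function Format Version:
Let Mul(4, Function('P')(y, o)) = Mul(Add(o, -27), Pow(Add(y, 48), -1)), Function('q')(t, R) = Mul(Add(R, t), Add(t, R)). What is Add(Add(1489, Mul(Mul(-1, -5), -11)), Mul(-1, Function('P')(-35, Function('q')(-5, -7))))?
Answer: Rational(5727, 4) ≈ 1431.8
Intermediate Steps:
Function('q')(t, R) = Pow(Add(R, t), 2) (Function('q')(t, R) = Mul(Add(R, t), Add(R, t)) = Pow(Add(R, t), 2))
Function('P')(y, o) = Mul(Rational(1, 4), Pow(Add(48, y), -1), Add(-27, o)) (Function('P')(y, o) = Mul(Rational(1, 4), Mul(Add(o, -27), Pow(Add(y, 48), -1))) = Mul(Rational(1, 4), Mul(Add(-27, o), Pow(Add(48, y), -1))) = Mul(Rational(1, 4), Mul(Pow(Add(48, y), -1), Add(-27, o))) = Mul(Rational(1, 4), Pow(Add(48, y), -1), Add(-27, o)))
Add(Add(1489, Mul(Mul(-1, -5), -11)), Mul(-1, Function('P')(-35, Function('q')(-5, -7)))) = Add(Add(1489, Mul(Mul(-1, -5), -11)), Mul(-1, Mul(Rational(1, 4), Pow(Add(48, -35), -1), Add(-27, Pow(Add(-7, -5), 2))))) = Add(Add(1489, Mul(5, -11)), Mul(-1, Mul(Rational(1, 4), Pow(13, -1), Add(-27, Pow(-12, 2))))) = Add(Add(1489, -55), Mul(-1, Mul(Rational(1, 4), Rational(1, 13), Add(-27, 144)))) = Add(1434, Mul(-1, Mul(Rational(1, 4), Rational(1, 13), 117))) = Add(1434, Mul(-1, Rational(9, 4))) = Add(1434, Rational(-9, 4)) = Rational(5727, 4)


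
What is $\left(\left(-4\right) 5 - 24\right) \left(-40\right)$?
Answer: $1760$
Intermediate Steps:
$\left(\left(-4\right) 5 - 24\right) \left(-40\right) = \left(-20 - 24\right) \left(-40\right) = \left(-44\right) \left(-40\right) = 1760$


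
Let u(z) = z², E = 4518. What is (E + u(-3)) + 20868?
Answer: 25395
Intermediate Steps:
(E + u(-3)) + 20868 = (4518 + (-3)²) + 20868 = (4518 + 9) + 20868 = 4527 + 20868 = 25395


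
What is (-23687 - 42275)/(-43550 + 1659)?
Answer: 65962/41891 ≈ 1.5746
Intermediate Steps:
(-23687 - 42275)/(-43550 + 1659) = -65962/(-41891) = -65962*(-1/41891) = 65962/41891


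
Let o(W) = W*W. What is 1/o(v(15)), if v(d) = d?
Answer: 1/225 ≈ 0.0044444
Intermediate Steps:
o(W) = W²
1/o(v(15)) = 1/(15²) = 1/225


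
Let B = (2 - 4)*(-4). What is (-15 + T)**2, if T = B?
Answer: 49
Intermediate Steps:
B = 8 (B = -2*(-4) = 8)
T = 8
(-15 + T)**2 = (-15 + 8)**2 = (-7)**2 = 49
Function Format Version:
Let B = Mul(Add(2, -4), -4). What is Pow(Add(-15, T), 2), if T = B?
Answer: 49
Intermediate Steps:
B = 8 (B = Mul(-2, -4) = 8)
T = 8
Pow(Add(-15, T), 2) = Pow(Add(-15, 8), 2) = Pow(-7, 2) = 49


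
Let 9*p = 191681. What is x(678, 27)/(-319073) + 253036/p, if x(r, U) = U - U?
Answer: 325332/27383 ≈ 11.881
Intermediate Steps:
p = 191681/9 (p = (⅑)*191681 = 191681/9 ≈ 21298.)
x(r, U) = 0
x(678, 27)/(-319073) + 253036/p = 0/(-319073) + 253036/(191681/9) = 0*(-1/319073) + 253036*(9/191681) = 0 + 325332/27383 = 325332/27383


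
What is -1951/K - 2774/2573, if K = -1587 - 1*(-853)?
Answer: 2983807/1888582 ≈ 1.5799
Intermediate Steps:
K = -734 (K = -1587 + 853 = -734)
-1951/K - 2774/2573 = -1951/(-734) - 2774/2573 = -1951*(-1/734) - 2774*1/2573 = 1951/734 - 2774/2573 = 2983807/1888582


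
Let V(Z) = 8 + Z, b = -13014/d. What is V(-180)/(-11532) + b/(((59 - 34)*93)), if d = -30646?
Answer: 16673942/1104405225 ≈ 0.015098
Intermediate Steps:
b = 6507/15323 (b = -13014/(-30646) = -13014*(-1/30646) = 6507/15323 ≈ 0.42466)
V(-180)/(-11532) + b/(((59 - 34)*93)) = (8 - 180)/(-11532) + 6507/(15323*(((59 - 34)*93))) = -172*(-1/11532) + 6507/(15323*((25*93))) = 43/2883 + (6507/15323)/2325 = 43/2883 + (6507/15323)*(1/2325) = 43/2883 + 2169/11875325 = 16673942/1104405225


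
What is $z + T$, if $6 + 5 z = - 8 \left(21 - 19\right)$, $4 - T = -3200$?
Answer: $\frac{15998}{5} \approx 3199.6$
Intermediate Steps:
$T = 3204$ ($T = 4 - -3200 = 4 + 3200 = 3204$)
$z = - \frac{22}{5}$ ($z = - \frac{6}{5} + \frac{\left(-8\right) \left(21 - 19\right)}{5} = - \frac{6}{5} + \frac{\left(-8\right) 2}{5} = - \frac{6}{5} + \frac{1}{5} \left(-16\right) = - \frac{6}{5} - \frac{16}{5} = - \frac{22}{5} \approx -4.4$)
$z + T = - \frac{22}{5} + 3204 = \frac{15998}{5}$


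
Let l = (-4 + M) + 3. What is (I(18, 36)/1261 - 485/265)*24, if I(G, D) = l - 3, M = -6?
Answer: -2948328/66833 ≈ -44.115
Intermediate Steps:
l = -7 (l = (-4 - 6) + 3 = -10 + 3 = -7)
I(G, D) = -10 (I(G, D) = -7 - 3 = -10)
(I(18, 36)/1261 - 485/265)*24 = (-10/1261 - 485/265)*24 = (-10*1/1261 - 485*1/265)*24 = (-10/1261 - 97/53)*24 = -122847/66833*24 = -2948328/66833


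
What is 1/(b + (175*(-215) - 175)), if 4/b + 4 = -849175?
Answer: -849179/32098966204 ≈ -2.6455e-5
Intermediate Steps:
b = -4/849179 (b = 4/(-4 - 849175) = 4/(-849179) = 4*(-1/849179) = -4/849179 ≈ -4.7104e-6)
1/(b + (175*(-215) - 175)) = 1/(-4/849179 + (175*(-215) - 175)) = 1/(-4/849179 + (-37625 - 175)) = 1/(-4/849179 - 37800) = 1/(-32098966204/849179) = -849179/32098966204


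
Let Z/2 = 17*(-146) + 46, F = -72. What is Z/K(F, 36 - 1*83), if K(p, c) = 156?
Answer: -406/13 ≈ -31.231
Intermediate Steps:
Z = -4872 (Z = 2*(17*(-146) + 46) = 2*(-2482 + 46) = 2*(-2436) = -4872)
Z/K(F, 36 - 1*83) = -4872/156 = -4872*1/156 = -406/13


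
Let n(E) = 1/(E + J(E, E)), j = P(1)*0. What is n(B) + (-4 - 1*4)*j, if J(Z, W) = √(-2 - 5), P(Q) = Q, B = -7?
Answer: -⅛ - I*√7/56 ≈ -0.125 - 0.047246*I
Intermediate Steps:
j = 0 (j = 1*0 = 0)
J(Z, W) = I*√7 (J(Z, W) = √(-7) = I*√7)
n(E) = 1/(E + I*√7)
n(B) + (-4 - 1*4)*j = 1/(-7 + I*√7) + (-4 - 1*4)*0 = 1/(-7 + I*√7) + (-4 - 4)*0 = 1/(-7 + I*√7) - 8*0 = 1/(-7 + I*√7) + 0 = 1/(-7 + I*√7)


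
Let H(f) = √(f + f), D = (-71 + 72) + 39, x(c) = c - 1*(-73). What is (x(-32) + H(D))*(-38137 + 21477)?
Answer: -683060 - 66640*√5 ≈ -8.3207e+5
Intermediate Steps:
x(c) = 73 + c (x(c) = c + 73 = 73 + c)
D = 40 (D = 1 + 39 = 40)
H(f) = √2*√f (H(f) = √(2*f) = √2*√f)
(x(-32) + H(D))*(-38137 + 21477) = ((73 - 32) + √2*√40)*(-38137 + 21477) = (41 + √2*(2*√10))*(-16660) = (41 + 4*√5)*(-16660) = -683060 - 66640*√5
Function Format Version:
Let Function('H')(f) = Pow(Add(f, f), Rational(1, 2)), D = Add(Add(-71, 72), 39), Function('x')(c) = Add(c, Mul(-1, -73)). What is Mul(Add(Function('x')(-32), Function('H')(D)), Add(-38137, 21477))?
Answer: Add(-683060, Mul(-66640, Pow(5, Rational(1, 2)))) ≈ -8.3207e+5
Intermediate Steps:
Function('x')(c) = Add(73, c) (Function('x')(c) = Add(c, 73) = Add(73, c))
D = 40 (D = Add(1, 39) = 40)
Function('H')(f) = Mul(Pow(2, Rational(1, 2)), Pow(f, Rational(1, 2))) (Function('H')(f) = Pow(Mul(2, f), Rational(1, 2)) = Mul(Pow(2, Rational(1, 2)), Pow(f, Rational(1, 2))))
Mul(Add(Function('x')(-32), Function('H')(D)), Add(-38137, 21477)) = Mul(Add(Add(73, -32), Mul(Pow(2, Rational(1, 2)), Pow(40, Rational(1, 2)))), Add(-38137, 21477)) = Mul(Add(41, Mul(Pow(2, Rational(1, 2)), Mul(2, Pow(10, Rational(1, 2))))), -16660) = Mul(Add(41, Mul(4, Pow(5, Rational(1, 2)))), -16660) = Add(-683060, Mul(-66640, Pow(5, Rational(1, 2))))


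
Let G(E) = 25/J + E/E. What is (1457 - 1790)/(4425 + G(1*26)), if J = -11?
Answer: -3663/48661 ≈ -0.075276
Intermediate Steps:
G(E) = -14/11 (G(E) = 25/(-11) + E/E = 25*(-1/11) + 1 = -25/11 + 1 = -14/11)
(1457 - 1790)/(4425 + G(1*26)) = (1457 - 1790)/(4425 - 14/11) = -333/48661/11 = -333*11/48661 = -3663/48661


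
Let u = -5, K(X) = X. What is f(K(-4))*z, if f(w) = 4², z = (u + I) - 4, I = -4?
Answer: -208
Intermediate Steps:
z = -13 (z = (-5 - 4) - 4 = -9 - 4 = -13)
f(w) = 16
f(K(-4))*z = 16*(-13) = -208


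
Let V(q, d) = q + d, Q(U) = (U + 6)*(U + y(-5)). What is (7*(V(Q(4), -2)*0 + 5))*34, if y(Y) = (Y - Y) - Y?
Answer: 1190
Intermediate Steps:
y(Y) = -Y (y(Y) = 0 - Y = -Y)
Q(U) = (5 + U)*(6 + U) (Q(U) = (U + 6)*(U - 1*(-5)) = (6 + U)*(U + 5) = (6 + U)*(5 + U) = (5 + U)*(6 + U))
V(q, d) = d + q
(7*(V(Q(4), -2)*0 + 5))*34 = (7*((-2 + (30 + 4² + 11*4))*0 + 5))*34 = (7*((-2 + (30 + 16 + 44))*0 + 5))*34 = (7*((-2 + 90)*0 + 5))*34 = (7*(88*0 + 5))*34 = (7*(0 + 5))*34 = (7*5)*34 = 35*34 = 1190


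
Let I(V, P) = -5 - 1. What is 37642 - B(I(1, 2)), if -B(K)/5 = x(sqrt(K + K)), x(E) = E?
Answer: 37642 + 10*I*sqrt(3) ≈ 37642.0 + 17.32*I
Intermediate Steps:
I(V, P) = -6
B(K) = -5*sqrt(2)*sqrt(K) (B(K) = -5*sqrt(K + K) = -5*sqrt(2)*sqrt(K))
37642 - B(I(1, 2)) = 37642 - (-5)*sqrt(2)*sqrt(-6) = 37642 - (-5)*sqrt(2)*I*sqrt(6) = 37642 - (-10)*I*sqrt(3) = 37642 + 10*I*sqrt(3)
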